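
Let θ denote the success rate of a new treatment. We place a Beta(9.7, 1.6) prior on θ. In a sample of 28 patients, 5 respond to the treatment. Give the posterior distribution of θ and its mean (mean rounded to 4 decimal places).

Observing 5 successes and 23 failures updates Beta(9.7, 1.6) by adding the success and failure counts to the two shape parameters: α = 9.7+5 = 14.7, β = 1.6+23 = 24.6.
Posterior mean = α/(α+β) = 14.7/39.3 = 0.3740.

Posterior: Beta(14.7, 24.6); mean ≈ 0.3740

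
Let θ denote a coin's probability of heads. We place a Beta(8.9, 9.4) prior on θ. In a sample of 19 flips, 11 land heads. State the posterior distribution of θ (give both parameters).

Posterior: Beta(19.9, 17.4)

The binomial likelihood is conjugate to the Beta prior: with 11 successes and 8 failures, the posterior is Beta(8.9+11, 9.4+8) = Beta(19.9, 17.4).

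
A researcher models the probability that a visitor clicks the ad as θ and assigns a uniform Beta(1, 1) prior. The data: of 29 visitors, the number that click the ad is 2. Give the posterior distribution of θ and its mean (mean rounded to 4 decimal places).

The binomial likelihood is conjugate to the Beta prior: with 2 successes and 27 failures, the posterior is Beta(1+2, 1+27) = Beta(3, 28).
Posterior mean = α/(α+β) = 3/31 = 0.0968.

Posterior: Beta(3, 28); mean ≈ 0.0968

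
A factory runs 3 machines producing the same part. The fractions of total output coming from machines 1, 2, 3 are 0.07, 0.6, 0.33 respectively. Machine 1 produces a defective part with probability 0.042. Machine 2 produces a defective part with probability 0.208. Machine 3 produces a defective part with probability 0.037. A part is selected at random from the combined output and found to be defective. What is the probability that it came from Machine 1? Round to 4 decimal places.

Posterior probability ≈ 0.0210

P(defective|M1) = 0.042; P(defective|M2) = 0.208; P(defective|M3) = 0.037.
Prior × likelihood for each source: 0.07·0.042=0.002940, 0.6·0.208=0.1248, 0.33·0.037=0.01221. Summing gives P(defective) = 0.13995.
P(Machine 1 | defective) = 0.002940 / 0.13995 = 0.0210.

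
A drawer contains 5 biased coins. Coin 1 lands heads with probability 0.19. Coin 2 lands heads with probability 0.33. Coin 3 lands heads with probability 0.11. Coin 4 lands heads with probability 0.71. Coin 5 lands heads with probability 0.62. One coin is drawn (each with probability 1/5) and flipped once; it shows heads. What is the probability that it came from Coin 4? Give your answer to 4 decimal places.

Posterior probability ≈ 0.3622

P(heads|C1) = 0.19; P(heads|C2) = 0.33; P(heads|C3) = 0.11; P(heads|C4) = 0.71; P(heads|C5) = 0.62.
Prior × likelihood for each source: 0.2·0.19=0.03800, 0.2·0.33=0.06600, 0.2·0.11=0.02200, 0.2·0.71=0.1420, 0.2·0.62=0.1240. Summing gives P(heads) = 0.39200.
P(Coin 4 | heads) = 0.1420 / 0.39200 = 0.3622.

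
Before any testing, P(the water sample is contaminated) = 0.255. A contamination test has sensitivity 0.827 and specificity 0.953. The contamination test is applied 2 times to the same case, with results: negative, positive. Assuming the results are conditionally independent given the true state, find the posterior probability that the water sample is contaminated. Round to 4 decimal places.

Posterior P(H) ≈ 0.5223

With H the event that the water sample is contaminated, the joint likelihood of the observed sequence is P(data|H) = 0.173·0.827 = 0.14307 and P(data|¬H) = 0.953·0.047 = 0.044791.
Bayes: P(H|data) = 0.255·0.14307 / (0.255·0.14307 + 0.745·0.044791) = 0.036483/0.069852 = 0.5223.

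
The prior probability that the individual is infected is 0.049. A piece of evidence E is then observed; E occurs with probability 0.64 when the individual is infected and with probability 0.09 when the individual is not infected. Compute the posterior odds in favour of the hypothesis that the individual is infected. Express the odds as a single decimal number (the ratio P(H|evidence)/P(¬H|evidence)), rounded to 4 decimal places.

Posterior odds ≈ 0.3664

Prior odds = 0.049/(1−0.049) = 0.051525.
Likelihood ratio for E = 0.64/0.09 = 7.1111.
Posterior odds = prior odds × LR = 0.36640.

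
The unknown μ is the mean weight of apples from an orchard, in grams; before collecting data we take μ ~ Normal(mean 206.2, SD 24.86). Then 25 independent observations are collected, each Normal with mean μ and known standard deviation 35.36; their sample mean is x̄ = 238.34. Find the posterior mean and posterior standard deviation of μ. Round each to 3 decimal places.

Prior precision 1/τ₀² = 1/24.86² = 0.00161807; data precision n/σ² = 25/35.36² = 0.0199947.
Posterior precision = 0.00161807 + 0.0199947 = 0.0216128, giving posterior SD = 1/√0.0216128 = 6.802.
Posterior mean = (0.00161807·206.2 + 0.0199947·238.34) / 0.0216128 = 235.934.

Posterior mean ≈ 235.934; posterior SD ≈ 6.802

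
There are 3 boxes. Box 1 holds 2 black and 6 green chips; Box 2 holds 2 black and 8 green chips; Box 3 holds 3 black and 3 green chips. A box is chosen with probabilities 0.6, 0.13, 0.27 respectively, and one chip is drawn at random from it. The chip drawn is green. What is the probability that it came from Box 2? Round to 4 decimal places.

Posterior probability ≈ 0.1509

Tabulate prior·likelihood by source: [1] prior 0.6, lik 0.75, product 0.4500; [2] prior 0.13, lik 0.8, product 0.1040; [3] prior 0.27, lik 0.5, product 0.1350.
Normalizing constant = 0.68900; the posterior for Box 2 is its product over the sum, 0.1040/0.68900 = 0.1509.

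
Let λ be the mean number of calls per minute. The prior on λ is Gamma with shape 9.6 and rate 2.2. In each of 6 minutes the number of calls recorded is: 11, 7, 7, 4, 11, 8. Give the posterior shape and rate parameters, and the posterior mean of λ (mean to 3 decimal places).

Total count ∑xᵢ = 48 over n = 6 minutes.
Gamma is conjugate to the Poisson likelihood: posterior is Gamma(shape = 9.6+48 = 57.6, rate = 2.2+6 = 8.2).
E[λ | data] = 57.6/8.2 = 7.024.

Posterior: Gamma(shape=57.6, rate=8.2); mean ≈ 7.024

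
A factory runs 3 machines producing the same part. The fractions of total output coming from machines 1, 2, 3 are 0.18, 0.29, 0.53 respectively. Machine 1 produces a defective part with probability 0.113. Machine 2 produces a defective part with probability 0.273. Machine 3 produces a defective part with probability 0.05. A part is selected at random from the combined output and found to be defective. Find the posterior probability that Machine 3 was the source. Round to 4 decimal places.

Posterior probability ≈ 0.2103

P(defective|M1) = 0.113; P(defective|M2) = 0.273; P(defective|M3) = 0.05.
Prior × likelihood for each source: 0.18·0.113=0.02034, 0.29·0.273=0.07917, 0.53·0.05=0.02650. Summing gives P(defective) = 0.12601.
P(Machine 3 | defective) = 0.02650 / 0.12601 = 0.2103.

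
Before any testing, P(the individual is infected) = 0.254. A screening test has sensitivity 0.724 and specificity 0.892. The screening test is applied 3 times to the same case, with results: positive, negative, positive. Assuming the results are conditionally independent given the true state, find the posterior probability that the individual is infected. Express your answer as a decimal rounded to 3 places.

Posterior P(H) ≈ 0.826

With H the event that the individual is infected, the joint likelihood of the observed sequence is P(data|H) = 0.724·0.276·0.724 = 0.14467 and P(data|¬H) = 0.108·0.892·0.108 = 0.010404.
Bayes: P(H|data) = 0.254·0.14467 / (0.254·0.14467 + 0.746·0.010404) = 0.036747/0.044508 = 0.8256.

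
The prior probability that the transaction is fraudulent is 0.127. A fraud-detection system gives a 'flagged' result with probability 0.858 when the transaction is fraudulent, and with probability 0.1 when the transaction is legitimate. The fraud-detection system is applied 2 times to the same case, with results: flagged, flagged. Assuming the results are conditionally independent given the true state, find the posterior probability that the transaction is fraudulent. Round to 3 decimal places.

With H the event that the transaction is fraudulent, the joint likelihood of the observed sequence is P(data|H) = 0.858·0.858 = 0.73616 and P(data|¬H) = 0.1·0.1 = 0.010000.
Bayes: P(H|data) = 0.127·0.73616 / (0.127·0.73616 + 0.873·0.010000) = 0.093493/0.10222 = 0.9146.

Posterior P(H) ≈ 0.915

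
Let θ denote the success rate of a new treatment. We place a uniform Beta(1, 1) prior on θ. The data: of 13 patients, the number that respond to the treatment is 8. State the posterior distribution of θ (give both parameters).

Posterior: Beta(9, 6)

Observing 8 successes and 5 failures updates Beta(1, 1) by adding the success and failure counts to the two shape parameters: α = 1+8 = 9, β = 1+5 = 6.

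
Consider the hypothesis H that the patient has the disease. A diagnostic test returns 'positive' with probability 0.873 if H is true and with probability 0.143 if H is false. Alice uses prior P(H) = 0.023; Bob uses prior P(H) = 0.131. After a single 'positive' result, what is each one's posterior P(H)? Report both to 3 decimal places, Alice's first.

Alice: 0.126; Bob: 0.479

The likelihood ratio for a 'positive' result is 0.873/0.143 = 6.1049.
Alice: prior odds 0.023/0.977 = 0.023541; posterior odds 0.14372; posterior probability 0.126.
Bob: prior odds 0.131/0.869 = 0.15075; posterior odds 0.92030; posterior probability 0.479.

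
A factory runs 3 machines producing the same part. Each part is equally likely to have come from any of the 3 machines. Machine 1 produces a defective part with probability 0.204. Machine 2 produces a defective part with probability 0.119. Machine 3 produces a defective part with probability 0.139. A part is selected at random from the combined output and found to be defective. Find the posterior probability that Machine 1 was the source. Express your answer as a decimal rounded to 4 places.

Posterior probability ≈ 0.4416

P(defective|M1) = 0.204; P(defective|M2) = 0.119; P(defective|M3) = 0.139.
Prior × likelihood for each source: 0.333333·0.204=0.06800, 0.333333·0.119=0.03967, 0.333333·0.139=0.04633. Summing gives P(defective) = 0.15400.
P(Machine 1 | defective) = 0.06800 / 0.15400 = 0.4416.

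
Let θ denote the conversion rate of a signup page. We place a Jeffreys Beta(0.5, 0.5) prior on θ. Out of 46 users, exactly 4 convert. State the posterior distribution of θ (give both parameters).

The binomial likelihood is conjugate to the Beta prior: with 4 successes and 42 failures, the posterior is Beta(0.5+4, 0.5+42) = Beta(4.5, 42.5).

Posterior: Beta(4.5, 42.5)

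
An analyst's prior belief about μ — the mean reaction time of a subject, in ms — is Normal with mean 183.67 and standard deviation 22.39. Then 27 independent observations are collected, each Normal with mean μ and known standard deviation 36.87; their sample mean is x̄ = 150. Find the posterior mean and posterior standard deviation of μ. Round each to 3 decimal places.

Posterior mean ≈ 153.073; posterior SD ≈ 6.764

With known σ, the Normal prior is conjugate. Weight on the data is w = (n/σ²)/(n/σ² + 1/τ₀²) = 0.0198617/(0.0198617+0.00199477) = 0.90873.
Posterior mean = w·x̄ + (1−w)·μ₀ = 0.90873·150 + 0.091266·183.67 = 153.073. Posterior variance = 1/(0.0198617+0.00199477) = 45.7529, so SD = 6.764.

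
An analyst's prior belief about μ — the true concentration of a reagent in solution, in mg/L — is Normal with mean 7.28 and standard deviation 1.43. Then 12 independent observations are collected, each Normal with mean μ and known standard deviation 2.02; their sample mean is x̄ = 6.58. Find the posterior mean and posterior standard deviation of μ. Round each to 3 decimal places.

With known σ, the Normal prior is conjugate. Weight on the data is w = (n/σ²)/(n/σ² + 1/τ₀²) = 2.94089/(2.94089+0.489021) = 0.85742.
Posterior mean = w·x̄ + (1−w)·μ₀ = 0.85742·6.58 + 0.14258·7.28 = 6.680. Posterior variance = 1/(2.94089+0.489021) = 0.291553, so SD = 0.540.

Posterior mean ≈ 6.680; posterior SD ≈ 0.540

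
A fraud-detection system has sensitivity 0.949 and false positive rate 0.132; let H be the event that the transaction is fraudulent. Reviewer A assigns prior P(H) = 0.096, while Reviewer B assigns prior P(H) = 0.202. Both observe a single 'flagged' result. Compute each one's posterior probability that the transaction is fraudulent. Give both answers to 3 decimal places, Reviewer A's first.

Reviewer A: 0.433; Reviewer B: 0.645

The likelihood ratio for a 'flagged' result is 0.949/0.132 = 7.1894.
Reviewer A: prior odds 0.096/0.904 = 0.10619; posterior odds 0.76348; posterior probability 0.433.
Reviewer B: prior odds 0.202/0.798 = 0.25313; posterior odds 1.8199; posterior probability 0.645.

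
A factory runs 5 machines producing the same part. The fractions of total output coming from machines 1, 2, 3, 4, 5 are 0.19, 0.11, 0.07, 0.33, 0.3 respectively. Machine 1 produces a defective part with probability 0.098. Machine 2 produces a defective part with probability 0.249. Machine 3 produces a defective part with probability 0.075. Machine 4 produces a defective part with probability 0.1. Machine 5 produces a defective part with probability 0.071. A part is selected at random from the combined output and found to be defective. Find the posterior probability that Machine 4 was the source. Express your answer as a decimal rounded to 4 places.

P(defective|M1) = 0.098; P(defective|M2) = 0.249; P(defective|M3) = 0.075; P(defective|M4) = 0.1; P(defective|M5) = 0.071.
Prior × likelihood for each source: 0.19·0.098=0.01862, 0.11·0.249=0.02739, 0.07·0.075=0.005250, 0.33·0.1=0.03300, 0.3·0.071=0.02130. Summing gives P(defective) = 0.10556.
P(Machine 4 | defective) = 0.03300 / 0.10556 = 0.3126.

Posterior probability ≈ 0.3126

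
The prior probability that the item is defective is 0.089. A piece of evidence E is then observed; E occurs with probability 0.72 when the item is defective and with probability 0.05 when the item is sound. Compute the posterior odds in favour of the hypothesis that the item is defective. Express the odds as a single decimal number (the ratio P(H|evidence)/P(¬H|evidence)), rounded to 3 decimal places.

Posterior odds ≈ 1.407

Prior odds = 0.089/(1−0.089) = 0.097695.
Likelihood ratio for E = 0.72/0.05 = 14.400.
Posterior odds = prior odds × LR = 1.4068.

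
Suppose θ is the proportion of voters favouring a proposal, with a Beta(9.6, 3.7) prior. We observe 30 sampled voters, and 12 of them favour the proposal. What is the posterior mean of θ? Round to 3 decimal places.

The binomial likelihood is conjugate to the Beta prior: with 12 successes and 18 failures, the posterior is Beta(9.6+12, 3.7+18) = Beta(21.6, 21.7).
E[θ | data] = 21.6/(21.6+21.7) = 0.499.

Posterior mean ≈ 0.499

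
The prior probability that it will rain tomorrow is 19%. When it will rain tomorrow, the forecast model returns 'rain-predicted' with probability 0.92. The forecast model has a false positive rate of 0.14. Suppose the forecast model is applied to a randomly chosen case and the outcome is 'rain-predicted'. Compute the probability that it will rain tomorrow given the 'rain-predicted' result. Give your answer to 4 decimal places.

Let H be the event that it will rain tomorrow. P(H) = 0.19, so P(¬H) = 0.81. With E the 'rain-predicted' result, P(E|H) = 0.92 and P(E|¬H) = 0.14.
P(E) = 0.92·0.19 + 0.14·0.81 = 0.17480 + 0.11340 = 0.28820.
By Bayes' theorem, P(H|E) = 0.17480 / 0.28820 = 0.6065.

P(H | E) ≈ 0.6065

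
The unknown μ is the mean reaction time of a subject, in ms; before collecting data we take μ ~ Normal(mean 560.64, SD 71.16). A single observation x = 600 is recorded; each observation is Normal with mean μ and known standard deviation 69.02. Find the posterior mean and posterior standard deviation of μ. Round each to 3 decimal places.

Posterior mean ≈ 580.921; posterior SD ≈ 49.544

With known σ, the Normal prior is conjugate. Weight on the data is w = (n/σ²)/(n/σ² + 1/τ₀²) = 0.00020992/(0.00020992+0.00019748) = 0.51526.
Posterior mean = w·x̄ + (1−w)·μ₀ = 0.51526·600 + 0.48474·560.64 = 580.921. Posterior variance = 1/(0.00020992+0.00019748) = 2454.59, so SD = 49.544.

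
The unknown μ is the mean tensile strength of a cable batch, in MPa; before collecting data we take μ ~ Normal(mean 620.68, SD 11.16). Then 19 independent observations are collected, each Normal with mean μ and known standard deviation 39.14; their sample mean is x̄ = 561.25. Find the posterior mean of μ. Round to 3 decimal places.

Prior precision 1/τ₀² = 1/11.16² = 0.00802919; data precision n/σ² = 19/39.14² = 0.0124026.
Posterior precision = 0.00802919 + 0.0124026 = 0.0204318.
Posterior mean = (0.00802919·620.68 + 0.0124026·561.25) / 0.0204318 = 584.605.

Posterior mean ≈ 584.605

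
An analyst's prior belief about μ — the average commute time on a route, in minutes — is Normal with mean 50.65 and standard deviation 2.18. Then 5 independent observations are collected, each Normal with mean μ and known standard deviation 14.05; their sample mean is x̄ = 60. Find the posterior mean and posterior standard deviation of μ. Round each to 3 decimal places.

Posterior mean ≈ 51.655; posterior SD ≈ 2.060

Prior precision 1/τ₀² = 1/2.18² = 0.210420; data precision n/σ² = 5/14.05² = 0.0253290.
Posterior precision = 0.210420 + 0.0253290 = 0.235749, giving posterior SD = 1/√0.235749 = 2.060.
Posterior mean = (0.210420·50.65 + 0.0253290·60) / 0.235749 = 51.655.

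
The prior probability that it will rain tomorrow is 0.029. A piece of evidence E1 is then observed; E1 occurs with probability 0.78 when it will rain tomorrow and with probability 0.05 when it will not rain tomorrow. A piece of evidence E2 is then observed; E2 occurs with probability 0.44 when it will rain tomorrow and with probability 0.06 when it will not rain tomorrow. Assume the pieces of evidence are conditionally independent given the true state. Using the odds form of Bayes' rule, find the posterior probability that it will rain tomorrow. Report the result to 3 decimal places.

Posterior probability ≈ 0.774

Prior odds = 0.029/(1−0.029) = 0.029866.
Likelihood ratio for E1 = 0.78/0.05 = 15.600.
Likelihood ratio for E2 = 0.44/0.06 = 7.3333.
Posterior odds = prior odds × LR₁ × LR₂ = 3.4167.
Posterior probability = odds/(1+odds) = 3.4167/4.4167 = 0.774.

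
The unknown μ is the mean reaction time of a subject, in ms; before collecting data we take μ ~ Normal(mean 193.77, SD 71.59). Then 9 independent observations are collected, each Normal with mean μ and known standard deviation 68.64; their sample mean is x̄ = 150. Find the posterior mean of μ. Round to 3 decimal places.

With known σ, the Normal prior is conjugate. Weight on the data is w = (n/σ²)/(n/σ² + 1/τ₀²) = 0.00191024/(0.00191024+0.00019512) = 0.90732.
Posterior mean = w·x̄ + (1−w)·μ₀ = 0.90732·150 + 0.092676·193.77 = 154.056.

Posterior mean ≈ 154.056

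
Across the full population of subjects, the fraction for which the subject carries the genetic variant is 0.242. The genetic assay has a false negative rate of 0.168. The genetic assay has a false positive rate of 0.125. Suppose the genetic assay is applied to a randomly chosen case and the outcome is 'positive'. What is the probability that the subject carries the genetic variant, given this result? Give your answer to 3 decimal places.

Let H be the event that the subject carries the genetic variant. P(H) = 0.242, so P(¬H) = 0.758. With E the 'positive' result, P(E|H) = 0.832 and P(E|¬H) = 0.125.
P(E) = 0.832·0.242 + 0.125·0.758 = 0.20134 + 0.094750 = 0.29609.
By Bayes' theorem, P(H|E) = 0.20134 / 0.29609 = 0.680.

P(H | E) ≈ 0.680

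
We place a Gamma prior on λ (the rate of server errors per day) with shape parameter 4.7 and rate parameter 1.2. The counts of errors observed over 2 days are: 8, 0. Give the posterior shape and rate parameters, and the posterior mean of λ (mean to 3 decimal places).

The Poisson likelihood adds the total count to the shape and the number of exposure periods to the rate. Here ∑xᵢ = 8 and n = 2, so shape 4.7→12.7 and rate 1.2→3.2.
E[λ | data] = 12.7/3.2 = 3.969.

Posterior: Gamma(shape=12.7, rate=3.2); mean ≈ 3.969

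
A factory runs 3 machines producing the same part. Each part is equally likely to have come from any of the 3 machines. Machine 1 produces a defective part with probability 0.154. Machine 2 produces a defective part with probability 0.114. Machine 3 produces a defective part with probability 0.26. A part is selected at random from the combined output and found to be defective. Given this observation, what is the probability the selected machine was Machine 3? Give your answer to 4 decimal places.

Posterior probability ≈ 0.4924

P(defective|M1) = 0.154; P(defective|M2) = 0.114; P(defective|M3) = 0.26.
Prior × likelihood for each source: 0.333333·0.154=0.05133, 0.333333·0.114=0.03800, 0.333333·0.26=0.08667. Summing gives P(defective) = 0.17600.
P(Machine 3 | defective) = 0.08667 / 0.17600 = 0.4924.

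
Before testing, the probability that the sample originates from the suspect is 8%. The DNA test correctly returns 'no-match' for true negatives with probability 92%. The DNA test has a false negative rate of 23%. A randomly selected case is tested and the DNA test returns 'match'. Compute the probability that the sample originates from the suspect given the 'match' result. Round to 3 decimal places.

Write H for 'the sample originates from the suspect'. Prior odds H:¬H = 0.08/0.92 = 0.086957. For the 'match' outcome, the likelihood ratio is 0.77/0.08 = 9.6250.
Posterior odds = 0.086957 × 9.6250 = 0.83696, so P(H|E) = 0.83696/(1+0.83696) = 0.456.

P(H | E) ≈ 0.456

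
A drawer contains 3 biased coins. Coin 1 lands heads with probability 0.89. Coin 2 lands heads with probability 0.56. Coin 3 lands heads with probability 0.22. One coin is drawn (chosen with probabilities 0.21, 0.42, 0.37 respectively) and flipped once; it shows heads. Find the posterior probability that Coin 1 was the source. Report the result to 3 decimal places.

Posterior probability ≈ 0.371

P(heads|C1) = 0.89; P(heads|C2) = 0.56; P(heads|C3) = 0.22.
Prior × likelihood for each source: 0.21·0.89=0.1869, 0.42·0.56=0.2352, 0.37·0.22=0.08140. Summing gives P(heads) = 0.50350.
P(Coin 1 | heads) = 0.1869 / 0.50350 = 0.371.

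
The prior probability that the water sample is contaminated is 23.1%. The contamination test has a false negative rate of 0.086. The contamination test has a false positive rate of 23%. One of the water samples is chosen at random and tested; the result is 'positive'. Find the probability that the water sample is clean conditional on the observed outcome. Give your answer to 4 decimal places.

P(¬H | E) ≈ 0.4558

Write H for 'the water sample is contaminated'. Prior odds H:¬H = 0.231/0.769 = 0.30039. For the 'positive' outcome, the likelihood ratio is 0.914/0.23 = 3.9739.
Posterior odds = 0.30039 × 3.9739 = 1.1937, so P(H|E) = 1.1937/(1+1.1937) = 0.5442. Then P(¬H|E) = 1 − 0.5442 = 0.4558.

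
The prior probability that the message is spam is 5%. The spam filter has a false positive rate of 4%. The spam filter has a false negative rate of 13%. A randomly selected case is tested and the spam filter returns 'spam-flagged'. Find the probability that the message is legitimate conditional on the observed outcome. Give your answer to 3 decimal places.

P(¬H | E) ≈ 0.466

Write H for 'the message is spam'. Prior odds H:¬H = 0.05/0.95 = 0.052632. For the 'spam-flagged' outcome, the likelihood ratio is 0.87/0.04 = 21.750.
Posterior odds = 0.052632 × 21.750 = 1.1447, so P(H|E) = 1.1447/(1+1.1447) = 0.534. Then P(¬H|E) = 1 − 0.534 = 0.466.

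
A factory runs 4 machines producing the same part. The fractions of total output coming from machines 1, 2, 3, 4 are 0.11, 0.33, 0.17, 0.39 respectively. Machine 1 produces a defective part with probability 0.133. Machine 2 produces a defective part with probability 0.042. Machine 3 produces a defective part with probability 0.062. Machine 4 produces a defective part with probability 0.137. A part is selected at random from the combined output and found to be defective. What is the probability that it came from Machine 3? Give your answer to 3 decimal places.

Posterior probability ≈ 0.114

P(defective|M1) = 0.133; P(defective|M2) = 0.042; P(defective|M3) = 0.062; P(defective|M4) = 0.137.
Prior × likelihood for each source: 0.11·0.133=0.01463, 0.33·0.042=0.01386, 0.17·0.062=0.01054, 0.39·0.137=0.05343. Summing gives P(defective) = 0.092460.
P(Machine 3 | defective) = 0.01054 / 0.092460 = 0.114.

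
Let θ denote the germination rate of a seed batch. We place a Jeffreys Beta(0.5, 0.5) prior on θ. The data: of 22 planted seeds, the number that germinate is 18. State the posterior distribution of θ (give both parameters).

The binomial likelihood is conjugate to the Beta prior: with 18 successes and 4 failures, the posterior is Beta(0.5+18, 0.5+4) = Beta(18.5, 4.5).

Posterior: Beta(18.5, 4.5)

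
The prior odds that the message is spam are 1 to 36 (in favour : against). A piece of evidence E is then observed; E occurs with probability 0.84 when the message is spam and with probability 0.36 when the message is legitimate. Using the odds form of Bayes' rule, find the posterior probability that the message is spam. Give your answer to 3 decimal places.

Prior odds = 1/36 = 0.027778. In log-odds, ln(0.027778) = -3.5835.
Add log likelihood ratio: ln(2.3333) = 0.84730.
Posterior log-odds = -2.7362, so posterior odds = exp(-2.7362) = 0.064815. Converting, P(H|E) = 0.064815/1.0648 = 0.061.

Posterior probability ≈ 0.061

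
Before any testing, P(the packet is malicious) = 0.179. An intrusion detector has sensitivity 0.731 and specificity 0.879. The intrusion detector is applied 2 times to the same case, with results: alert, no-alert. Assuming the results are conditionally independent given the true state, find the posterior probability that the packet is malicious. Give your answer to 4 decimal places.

Posterior P(H) ≈ 0.2873

With H the event that the packet is malicious, the joint likelihood of the observed sequence is P(data|H) = 0.731·0.269 = 0.19664 and P(data|¬H) = 0.121·0.879 = 0.10636.
Bayes: P(H|data) = 0.179·0.19664 / (0.179·0.19664 + 0.821·0.10636) = 0.035198/0.12252 = 0.2873.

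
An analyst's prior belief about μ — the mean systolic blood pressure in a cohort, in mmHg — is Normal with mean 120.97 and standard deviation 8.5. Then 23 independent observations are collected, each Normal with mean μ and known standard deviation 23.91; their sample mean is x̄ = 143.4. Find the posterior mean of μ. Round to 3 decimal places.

Posterior mean ≈ 137.659

With known σ, the Normal prior is conjugate. Weight on the data is w = (n/σ²)/(n/σ² + 1/τ₀²) = 0.0402317/(0.0402317+0.0138408) = 0.74403.
Posterior mean = w·x̄ + (1−w)·μ₀ = 0.74403·143.4 + 0.25597·120.97 = 137.659.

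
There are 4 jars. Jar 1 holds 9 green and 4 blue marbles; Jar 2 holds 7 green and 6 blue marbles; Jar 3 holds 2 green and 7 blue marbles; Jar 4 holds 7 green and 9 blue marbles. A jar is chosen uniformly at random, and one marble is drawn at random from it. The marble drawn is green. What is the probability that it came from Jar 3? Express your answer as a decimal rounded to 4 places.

P(green|Jar 1) = 0.6923; P(green|Jar 2) = 0.5385; P(green|Jar 3) = 0.2222; P(green|Jar 4) = 0.4375.
Prior × likelihood for each source: 0.25·0.6923=0.1731, 0.25·0.5385=0.1346, 0.25·0.2222=0.05556, 0.25·0.4375=0.1094. Summing gives P(green) = 0.47262.
P(Jar 3 | green) = 0.05556 / 0.47262 = 0.1175.

Posterior probability ≈ 0.1175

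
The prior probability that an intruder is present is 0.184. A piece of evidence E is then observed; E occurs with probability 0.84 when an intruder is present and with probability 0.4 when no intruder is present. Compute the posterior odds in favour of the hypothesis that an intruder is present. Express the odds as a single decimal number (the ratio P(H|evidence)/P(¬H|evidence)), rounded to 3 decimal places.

Prior odds = 0.184/(1−0.184) = 0.22549.
Likelihood ratio for E = 0.84/0.4 = 2.1000.
Posterior odds = prior odds × LR = 0.47353.

Posterior odds ≈ 0.474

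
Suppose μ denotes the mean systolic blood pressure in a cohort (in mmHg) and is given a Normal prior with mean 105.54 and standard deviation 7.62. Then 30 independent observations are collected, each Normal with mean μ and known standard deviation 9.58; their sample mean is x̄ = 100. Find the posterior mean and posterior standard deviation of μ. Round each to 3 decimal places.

Posterior mean ≈ 100.277; posterior SD ≈ 1.705

Prior precision 1/τ₀² = 1/7.62² = 0.0172223; data precision n/σ² = 30/9.58² = 0.326881.
Posterior precision = 0.0172223 + 0.326881 = 0.344104, giving posterior SD = 1/√0.344104 = 1.705.
Posterior mean = (0.0172223·105.54 + 0.326881·100) / 0.344104 = 100.277.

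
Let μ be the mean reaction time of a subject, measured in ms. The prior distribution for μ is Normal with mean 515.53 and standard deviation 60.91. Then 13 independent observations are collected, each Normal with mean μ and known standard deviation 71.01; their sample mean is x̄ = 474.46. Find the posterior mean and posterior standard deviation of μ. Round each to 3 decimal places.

Posterior mean ≈ 478.347; posterior SD ≈ 18.739

Prior precision 1/τ₀² = 1/60.91² = 0.00026954; data precision n/σ² = 13/71.01² = 0.00257813.
Posterior precision = 0.00026954 + 0.00257813 = 0.00284767, giving posterior SD = 1/√0.00284767 = 18.739.
Posterior mean = (0.00026954·515.53 + 0.00257813·474.46) / 0.00284767 = 478.347.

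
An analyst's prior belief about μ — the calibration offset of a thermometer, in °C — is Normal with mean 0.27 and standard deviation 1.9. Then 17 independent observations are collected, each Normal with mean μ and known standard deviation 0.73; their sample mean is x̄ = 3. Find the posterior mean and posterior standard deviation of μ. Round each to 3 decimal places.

Posterior mean ≈ 2.976; posterior SD ≈ 0.176

Prior precision 1/τ₀² = 1/1.9² = 0.277008; data precision n/σ² = 17/0.73² = 31.9009.
Posterior precision = 0.277008 + 31.9009 = 32.1779, giving posterior SD = 1/√32.1779 = 0.176.
Posterior mean = (0.277008·0.27 + 31.9009·3) / 32.1779 = 2.976.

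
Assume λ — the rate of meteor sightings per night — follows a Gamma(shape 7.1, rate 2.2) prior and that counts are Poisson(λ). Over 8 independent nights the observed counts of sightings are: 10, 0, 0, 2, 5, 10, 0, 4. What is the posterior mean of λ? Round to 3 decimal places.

Posterior mean ≈ 3.735

The Poisson likelihood adds the total count to the shape and the number of exposure periods to the rate. Here ∑xᵢ = 31 and n = 8, so shape 7.1→38.1 and rate 2.2→10.2.
E[λ | data] = 38.1/10.2 = 3.735.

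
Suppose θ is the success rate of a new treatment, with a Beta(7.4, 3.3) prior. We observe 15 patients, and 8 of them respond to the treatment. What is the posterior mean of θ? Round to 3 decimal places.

The binomial likelihood is conjugate to the Beta prior: with 8 successes and 7 failures, the posterior is Beta(7.4+8, 3.3+7) = Beta(15.4, 10.3).
Posterior mean = α/(α+β) = 15.4/25.7 = 0.599.

Posterior mean ≈ 0.599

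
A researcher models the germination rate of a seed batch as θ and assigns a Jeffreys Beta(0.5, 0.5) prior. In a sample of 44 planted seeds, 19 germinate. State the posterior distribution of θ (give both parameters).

Posterior: Beta(19.5, 25.5)

The binomial likelihood is conjugate to the Beta prior: with 19 successes and 25 failures, the posterior is Beta(0.5+19, 0.5+25) = Beta(19.5, 25.5).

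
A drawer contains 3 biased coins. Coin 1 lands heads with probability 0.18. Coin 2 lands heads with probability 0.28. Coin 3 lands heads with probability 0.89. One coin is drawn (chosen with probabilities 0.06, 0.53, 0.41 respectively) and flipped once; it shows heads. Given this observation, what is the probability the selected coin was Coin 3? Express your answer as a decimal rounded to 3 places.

Posterior probability ≈ 0.696

Tabulate prior·likelihood by source: [1] prior 0.06, lik 0.18, product 0.01080; [2] prior 0.53, lik 0.28, product 0.1484; [3] prior 0.41, lik 0.89, product 0.3649.
Normalizing constant = 0.52410; the posterior for Coin 3 is its product over the sum, 0.3649/0.52410 = 0.696.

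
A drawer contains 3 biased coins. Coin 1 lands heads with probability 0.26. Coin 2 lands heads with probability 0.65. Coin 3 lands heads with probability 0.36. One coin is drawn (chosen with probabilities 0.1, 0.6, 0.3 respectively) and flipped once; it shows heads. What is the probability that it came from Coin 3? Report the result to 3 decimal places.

P(heads|C1) = 0.26; P(heads|C2) = 0.65; P(heads|C3) = 0.36.
Prior × likelihood for each source: 0.1·0.26=0.02600, 0.6·0.65=0.3900, 0.3·0.36=0.1080. Summing gives P(heads) = 0.52400.
P(Coin 3 | heads) = 0.1080 / 0.52400 = 0.206.

Posterior probability ≈ 0.206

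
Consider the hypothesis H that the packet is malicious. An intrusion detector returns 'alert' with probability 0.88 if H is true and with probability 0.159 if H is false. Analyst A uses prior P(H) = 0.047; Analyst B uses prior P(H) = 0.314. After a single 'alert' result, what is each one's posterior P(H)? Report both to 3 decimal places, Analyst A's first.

Analyst A: 0.214; Analyst B: 0.717

The likelihood ratio for an 'alert' result is 0.88/0.159 = 5.5346.
Analyst A: prior odds 0.047/0.953 = 0.049318; posterior odds 0.27295; posterior probability 0.214.
Analyst B: prior odds 0.314/0.686 = 0.45773; posterior odds 2.5333; posterior probability 0.717.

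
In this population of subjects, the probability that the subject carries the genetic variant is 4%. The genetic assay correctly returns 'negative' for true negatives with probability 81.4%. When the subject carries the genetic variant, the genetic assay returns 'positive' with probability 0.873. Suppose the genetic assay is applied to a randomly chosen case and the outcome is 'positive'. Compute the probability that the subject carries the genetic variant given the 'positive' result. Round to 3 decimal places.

Write H for 'the subject carries the genetic variant'. Prior odds H:¬H = 0.04/0.96 = 0.041667. For the 'positive' outcome, the likelihood ratio is 0.873/0.186 = 4.6935.
Posterior odds = 0.041667 × 4.6935 = 0.19556, so P(H|E) = 0.19556/(1+0.19556) = 0.164.

P(H | E) ≈ 0.164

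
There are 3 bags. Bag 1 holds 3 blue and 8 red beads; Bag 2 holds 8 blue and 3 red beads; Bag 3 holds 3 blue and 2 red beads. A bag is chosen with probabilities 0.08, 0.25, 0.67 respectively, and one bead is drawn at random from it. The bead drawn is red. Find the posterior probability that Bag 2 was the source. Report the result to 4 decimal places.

Posterior probability ≈ 0.1729

Tabulate prior·likelihood by source: [1] prior 0.08, lik 0.7273, product 0.05818; [2] prior 0.25, lik 0.2727, product 0.06818; [3] prior 0.67, lik 0.4, product 0.2680.
Normalizing constant = 0.39436; the posterior for Bag 2 is its product over the sum, 0.06818/0.39436 = 0.1729.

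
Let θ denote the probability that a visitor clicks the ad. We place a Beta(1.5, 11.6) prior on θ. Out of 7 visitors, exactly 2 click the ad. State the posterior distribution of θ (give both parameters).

The binomial likelihood is conjugate to the Beta prior: with 2 successes and 5 failures, the posterior is Beta(1.5+2, 11.6+5) = Beta(3.5, 16.6).

Posterior: Beta(3.5, 16.6)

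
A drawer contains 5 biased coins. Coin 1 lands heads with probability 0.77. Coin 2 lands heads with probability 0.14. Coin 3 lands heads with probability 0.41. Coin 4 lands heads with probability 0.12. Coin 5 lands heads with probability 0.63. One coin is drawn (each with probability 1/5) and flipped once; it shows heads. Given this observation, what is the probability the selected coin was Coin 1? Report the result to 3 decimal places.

Posterior probability ≈ 0.372

Tabulate prior·likelihood by source: [1] prior 0.2, lik 0.77, product 0.1540; [2] prior 0.2, lik 0.14, product 0.02800; [3] prior 0.2, lik 0.41, product 0.08200; [4] prior 0.2, lik 0.12, product 0.02400; [5] prior 0.2, lik 0.63, product 0.1260.
Normalizing constant = 0.41400; the posterior for Coin 1 is its product over the sum, 0.1540/0.41400 = 0.372.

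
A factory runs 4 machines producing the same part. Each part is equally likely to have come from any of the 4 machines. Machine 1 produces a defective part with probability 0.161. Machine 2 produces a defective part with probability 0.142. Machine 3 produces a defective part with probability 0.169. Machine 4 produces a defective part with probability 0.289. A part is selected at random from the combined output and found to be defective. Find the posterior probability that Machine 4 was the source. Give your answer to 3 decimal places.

Posterior probability ≈ 0.380

Tabulate prior·likelihood by source: [1] prior 0.25, lik 0.161, product 0.04025; [2] prior 0.25, lik 0.142, product 0.03550; [3] prior 0.25, lik 0.169, product 0.04225; [4] prior 0.25, lik 0.289, product 0.07225.
Normalizing constant = 0.19025; the posterior for Machine 4 is its product over the sum, 0.07225/0.19025 = 0.380.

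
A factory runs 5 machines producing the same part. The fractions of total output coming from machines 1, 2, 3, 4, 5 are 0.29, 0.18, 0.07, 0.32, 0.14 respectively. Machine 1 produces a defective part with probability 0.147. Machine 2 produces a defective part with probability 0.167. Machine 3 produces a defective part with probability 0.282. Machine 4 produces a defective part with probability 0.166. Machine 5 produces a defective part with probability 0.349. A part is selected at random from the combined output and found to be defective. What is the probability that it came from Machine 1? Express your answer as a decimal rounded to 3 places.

Posterior probability ≈ 0.219

Tabulate prior·likelihood by source: [1] prior 0.29, lik 0.147, product 0.04263; [2] prior 0.18, lik 0.167, product 0.03006; [3] prior 0.07, lik 0.282, product 0.01974; [4] prior 0.32, lik 0.166, product 0.05312; [5] prior 0.14, lik 0.349, product 0.04886.
Normalizing constant = 0.19441; the posterior for Machine 1 is its product over the sum, 0.04263/0.19441 = 0.219.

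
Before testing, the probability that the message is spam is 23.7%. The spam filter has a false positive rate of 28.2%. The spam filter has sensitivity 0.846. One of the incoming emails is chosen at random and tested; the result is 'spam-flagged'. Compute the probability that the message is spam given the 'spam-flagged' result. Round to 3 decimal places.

P(H | E) ≈ 0.482

Let H be the event that the message is spam. P(H) = 0.237, so P(¬H) = 0.763. With E the 'spam-flagged' result, P(E|H) = 0.846 and P(E|¬H) = 0.282.
P(E) = 0.846·0.237 + 0.282·0.763 = 0.20050 + 0.21517 = 0.41567.
By Bayes' theorem, P(H|E) = 0.20050 / 0.41567 = 0.482.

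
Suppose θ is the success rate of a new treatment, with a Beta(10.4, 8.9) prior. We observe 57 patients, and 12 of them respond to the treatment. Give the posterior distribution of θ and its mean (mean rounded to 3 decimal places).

Posterior: Beta(22.4, 53.9); mean ≈ 0.294

The binomial likelihood is conjugate to the Beta prior: with 12 successes and 45 failures, the posterior is Beta(10.4+12, 8.9+45) = Beta(22.4, 53.9).
E[θ | data] = 22.4/(22.4+53.9) = 0.294.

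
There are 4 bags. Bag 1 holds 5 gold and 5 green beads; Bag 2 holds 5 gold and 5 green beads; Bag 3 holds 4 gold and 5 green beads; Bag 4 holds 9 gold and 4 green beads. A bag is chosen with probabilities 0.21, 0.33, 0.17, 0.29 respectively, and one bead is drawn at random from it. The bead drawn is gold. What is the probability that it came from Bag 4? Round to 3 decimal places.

P(gold|Bag 1) = 0.5; P(gold|Bag 2) = 0.5; P(gold|Bag 3) = 0.4444; P(gold|Bag 4) = 0.6923.
Prior × likelihood for each source: 0.21·0.5=0.1050, 0.33·0.5=0.1650, 0.17·0.4444=0.07556, 0.29·0.6923=0.2008. Summing gives P(gold) = 0.54632.
P(Bag 4 | gold) = 0.2008 / 0.54632 = 0.367.

Posterior probability ≈ 0.367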